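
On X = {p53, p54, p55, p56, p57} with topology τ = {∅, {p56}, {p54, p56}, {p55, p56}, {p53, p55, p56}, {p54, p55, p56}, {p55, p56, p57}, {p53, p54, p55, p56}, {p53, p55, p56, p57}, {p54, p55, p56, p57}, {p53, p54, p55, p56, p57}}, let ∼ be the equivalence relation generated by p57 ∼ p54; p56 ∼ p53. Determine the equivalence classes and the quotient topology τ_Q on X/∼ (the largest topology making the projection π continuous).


X/∼ = {[p53=p56], [p54=p57], [p55]}; |τ_Q| = 3.

Equivalence classes: [p53=p56], [p54=p57], [p55].
Quotient map π: X → X/∼ sends p53 ↦ [p53=p56], p54 ↦ [p54=p57], p55 ↦ [p55], p56 ↦ [p53=p56], p57 ↦ [p54=p57].
For each subset V ⊆ X/∼, compute π^{-1}(V) ⊆ X and check whether π^{-1}(V) ∈ τ. V is open in τ_Q iff π^{-1}(V) ∈ τ.
  V = {}: π^{-1}(V) = ∅ ∈ τ ✓.
  V = {[p53=p56]}: π^{-1}(V) = {p53, p56} ∉ τ ✗.
  V = {[p54=p57]}: π^{-1}(V) = {p54, p57} ∉ τ ✗.
  V = {[p53=p56], [p54=p57]}: π^{-1}(V) = {p53, p54, p56, p57} ∉ τ ✗.
  V = {[p55]}: π^{-1}(V) = {p55} ∉ τ ✗.
  V = {[p53=p56], [p55]}: π^{-1}(V) = {p53, p55, p56} ∈ τ ✓.
  V = {[p54=p57], [p55]}: π^{-1}(V) = {p54, p55, p57} ∉ τ ✗.
  V = {[p53=p56], [p54=p57], [p55]}: π^{-1}(V) = {p53, p54, p55, p56, p57} ∈ τ ✓.
Open sets in the quotient: τ_Q = {{}, {[p53=p56], [p55]}, {[p53=p56], [p54=p57], [p55]}} (3 elements).


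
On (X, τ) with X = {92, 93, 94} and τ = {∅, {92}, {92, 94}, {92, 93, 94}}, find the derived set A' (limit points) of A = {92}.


A' = {93, 94}

For each x ∈ X, list the open sets U ∈ τ with x ∈ U, then check whether U ∩ (A ∖ {x}) ≠ ∅ for every such U.
  x = 92: open {92} ∋ x has {92} ∩ (A ∖ {92}) = ∅, so x is NOT a limit point.
  x = 93: opens ∋ x are {92, 93, 94}; each meets A ∖ {93}, so x IS a limit point.
  x = 94: opens ∋ x are {92, 94}, {92, 93, 94}; each meets A ∖ {94}, so x IS a limit point.
Collecting: A' = {93, 94}.


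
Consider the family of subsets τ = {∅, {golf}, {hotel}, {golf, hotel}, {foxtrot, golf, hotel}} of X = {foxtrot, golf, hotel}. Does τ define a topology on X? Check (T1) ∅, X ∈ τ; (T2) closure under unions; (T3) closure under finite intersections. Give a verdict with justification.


τ IS a topology on X.

Axiom (T1): ∅ ∈ τ? Yes; X ∈ τ? Yes.
Axiom (T2/T3): check pairwise unions and intersections of members of τ.
All pairwise intersections and unions checked — each lies in τ. Therefore τ satisfies (T1), (T2), (T3): it IS a topology on X.


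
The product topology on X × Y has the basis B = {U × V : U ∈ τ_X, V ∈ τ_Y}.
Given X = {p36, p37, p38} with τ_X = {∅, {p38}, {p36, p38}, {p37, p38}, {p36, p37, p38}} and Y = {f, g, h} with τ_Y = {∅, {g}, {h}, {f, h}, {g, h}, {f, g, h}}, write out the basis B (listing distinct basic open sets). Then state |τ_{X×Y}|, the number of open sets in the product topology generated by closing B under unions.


Basis B = {∅ × ∅, {p38} × {g}, {p38} × {h}, {p36, p38} × {g}, {p36, p38} × {h}, {p37, p38} × {g}, {p37, p38} × {h}, {p38} × {f, h}, {p38} × {g, h}, {p36, p37, p38} × {g}, {p36, p37, p38} × {h}, {p38} × {f, g, h}, {p36, p38} × {f, h}, {p36, p38} × {g, h}, {p37, p38} × {f, h}, {p37, p38} × {g, h}, {p36, p38} × {f, g, h}, {p36, p37, p38} × {f, h}, {p36, p37, p38} × {g, h}, {p37, p38} × {f, g, h}, {p36, p37, p38} × {f, g, h}}; |τ_{X×Y}| = 70.

Enumerate products U × V with U ∈ τ_X, V ∈ τ_Y (deduplicated):
  ∅ × ∅ = {} (∅)
  {p38} × {g} = {(p38,g)}
  {p38} × {h} = {(p38,h)}
  {p36, p38} × {g} = {(p36,g), (p38,g)}
  {p36, p38} × {h} = {(p36,h), (p38,h)}
  {p37, p38} × {g} = {(p37,g), (p38,g)}
  {p37, p38} × {h} = {(p37,h), (p38,h)}
  {p38} × {f, h} = {(p38,f), (p38,h)}
  {p38} × {g, h} = {(p38,g), (p38,h)}
  {p36, p37, p38} × {g} = {(p36,g), (p37,g), (p38,g)}
  {p36, p37, p38} × {h} = {(p36,h), (p37,h), (p38,h)}
  {p38} × {f, g, h} = {(p38,f), (p38,g), (p38,h)}
  {p36, p38} × {f, h} = {(p36,f), (p36,h), (p38,f), (p38,h)}
  {p36, p38} × {g, h} = {(p36,g), (p36,h), (p38,g), (p38,h)}
  {p37, p38} × {f, h} = {(p37,f), (p37,h), (p38,f), (p38,h)}
  {p37, p38} × {g, h} = {(p37,g), (p37,h), (p38,g), (p38,h)}
  {p36, p38} × {f, g, h} = {(p36,f), (p36,g), (p36,h), (p38,f), (p38,g), (p38,h)}
  {p36, p37, p38} × {f, h} = {(p36,f), (p36,h), (p37,f), (p37,h), (p38,f), (p38,h)}
  {p36, p37, p38} × {g, h} = {(p36,g), (p36,h), (p37,g), (p37,h), (p38,g), (p38,h)}
  {p37, p38} × {f, g, h} = {(p37,f), (p37,g), (p37,h), (p38,f), (p38,g), (p38,h)}
  {p36, p37, p38} × {f, g, h} = {(p36,f), (p36,g), (p36,h), (p37,f), (p37,g), (p37,h), (p38,f), (p38,g), (p38,h)}
These 21 distinct sets form the basis B.
Close under arbitrary unions to get τ_{X×Y}; counting gives |τ_{X×Y}| = 70.


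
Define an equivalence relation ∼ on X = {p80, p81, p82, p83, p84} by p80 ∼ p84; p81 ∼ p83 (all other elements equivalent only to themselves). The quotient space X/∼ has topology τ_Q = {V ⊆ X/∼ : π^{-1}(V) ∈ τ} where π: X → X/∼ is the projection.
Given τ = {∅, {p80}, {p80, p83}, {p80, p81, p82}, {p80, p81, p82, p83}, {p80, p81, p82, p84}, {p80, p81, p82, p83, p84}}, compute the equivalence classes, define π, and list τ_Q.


X/∼ = {[p80=p84], [p81=p83], [p82]}; |τ_Q| = 2.

Equivalence classes: [p80=p84], [p81=p83], [p82].
Quotient map π: X → X/∼ sends p80 ↦ [p80=p84], p81 ↦ [p81=p83], p82 ↦ [p82], p83 ↦ [p81=p83], p84 ↦ [p80=p84].
For each subset V ⊆ X/∼, compute π^{-1}(V) ⊆ X and check whether π^{-1}(V) ∈ τ. V is open in τ_Q iff π^{-1}(V) ∈ τ.
  V = {}: π^{-1}(V) = ∅ ∈ τ ✓.
  V = {[p80=p84]}: π^{-1}(V) = {p80, p84} ∉ τ ✗.
  V = {[p81=p83]}: π^{-1}(V) = {p81, p83} ∉ τ ✗.
  V = {[p80=p84], [p81=p83]}: π^{-1}(V) = {p80, p81, p83, p84} ∉ τ ✗.
  V = {[p82]}: π^{-1}(V) = {p82} ∉ τ ✗.
  V = {[p80=p84], [p82]}: π^{-1}(V) = {p80, p82, p84} ∉ τ ✗.
  V = {[p81=p83], [p82]}: π^{-1}(V) = {p81, p82, p83} ∉ τ ✗.
  V = {[p80=p84], [p81=p83], [p82]}: π^{-1}(V) = {p80, p81, p82, p83, p84} ∈ τ ✓.
Open sets in the quotient: τ_Q = {{}, {[p80=p84], [p81=p83], [p82]}} (2 elements).


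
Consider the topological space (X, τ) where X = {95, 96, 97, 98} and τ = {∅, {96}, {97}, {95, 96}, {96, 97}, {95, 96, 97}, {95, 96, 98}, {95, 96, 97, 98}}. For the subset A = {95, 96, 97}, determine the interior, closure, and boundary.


int(A) = {95, 96, 97}, cl(A) = {95, 96, 97, 98}, ∂A = {98}.

Closed sets in (X, τ) are complements of opens:
  closed(X, τ) = {∅, {97}, {98}, {95, 98}, {97, 98}, {95, 96, 98}, {95, 97, 98}, {95, 96, 97, 98}}.
int(A) = ⋃ {U ∈ τ : U ⊆ A}. Opens contained in A: ∅, {96}, {97}, {95, 96}, {96, 97}, {95, 96, 97}.
Taking the union of these: int(A) = {95, 96, 97}.
cl(A) = ⋂ {C closed : A ⊆ C}. Closed sets containing A: {95, 96, 97, 98}.
Intersecting these: cl(A) = {95, 96, 97, 98}.
∂A = cl(A) ∖ int(A) = {95, 96, 97, 98} ∖ {95, 96, 97} = {98}.


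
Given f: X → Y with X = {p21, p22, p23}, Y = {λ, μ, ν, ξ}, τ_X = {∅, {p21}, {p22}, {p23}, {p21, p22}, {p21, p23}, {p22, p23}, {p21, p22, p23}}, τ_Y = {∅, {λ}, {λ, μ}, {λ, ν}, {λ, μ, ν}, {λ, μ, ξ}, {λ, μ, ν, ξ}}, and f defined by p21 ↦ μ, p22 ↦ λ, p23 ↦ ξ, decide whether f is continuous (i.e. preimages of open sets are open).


f IS continuous.

Compute f^{-1}(U) for each U ∈ τ_Y:
  U = ∅: f^{-1}(U) = ∅ ∈ τ_X ✓.
  U = {λ}: f^{-1}(U) = {p22} ∈ τ_X ✓.
  U = {λ, μ}: f^{-1}(U) = {p21, p22} ∈ τ_X ✓.
  U = {λ, ν}: f^{-1}(U) = {p22} ∈ τ_X ✓.
  U = {λ, μ, ν}: f^{-1}(U) = {p21, p22} ∈ τ_X ✓.
  U = {λ, μ, ξ}: f^{-1}(U) = {p21, p22, p23} ∈ τ_X ✓.
  U = {λ, μ, ν, ξ}: f^{-1}(U) = {p21, p22, p23} ∈ τ_X ✓.
Every preimage lies in τ_X, so f IS continuous.


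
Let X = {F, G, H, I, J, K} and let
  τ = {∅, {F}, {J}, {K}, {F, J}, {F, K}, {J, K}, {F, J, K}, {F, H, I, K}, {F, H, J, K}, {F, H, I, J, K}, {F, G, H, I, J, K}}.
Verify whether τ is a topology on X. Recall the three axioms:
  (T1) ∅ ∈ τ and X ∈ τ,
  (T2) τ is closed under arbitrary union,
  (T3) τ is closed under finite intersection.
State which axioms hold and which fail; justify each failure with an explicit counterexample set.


τ is NOT a topology on X.

Axiom (T1): ∅ ∈ τ? Yes; X ∈ τ? Yes.
Axiom (T2/T3): check pairwise unions and intersections of members of τ.
Counterexample for (T3): {F, H, I, K} ∩ {F, H, J, K} = {F, H, K} ∉ τ. Therefore τ is NOT a topology.


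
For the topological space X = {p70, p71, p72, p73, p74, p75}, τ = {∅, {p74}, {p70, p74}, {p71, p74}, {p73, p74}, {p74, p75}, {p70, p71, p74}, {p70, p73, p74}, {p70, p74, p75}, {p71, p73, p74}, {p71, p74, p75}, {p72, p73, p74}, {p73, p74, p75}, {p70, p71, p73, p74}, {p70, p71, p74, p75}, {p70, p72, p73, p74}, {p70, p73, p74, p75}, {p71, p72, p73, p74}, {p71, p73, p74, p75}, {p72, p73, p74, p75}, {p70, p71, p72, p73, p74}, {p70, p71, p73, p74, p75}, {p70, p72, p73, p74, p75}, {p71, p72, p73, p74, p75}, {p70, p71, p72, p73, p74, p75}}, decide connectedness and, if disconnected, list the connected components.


(X, τ) is connected.

Find clopen sets (U ∈ τ with X ∖ U ∈ τ):
  U = ∅, X ∖ U = {p70, p71, p72, p73, p74, p75} — both open, so U is clopen.
  U = {p70, p71, p72, p73, p74, p75}, X ∖ U = ∅ — both open, so U is clopen.
Only trivial clopens (∅ and X) exist, so (X, τ) is connected.
Compute connected components by grouping points that agree on all clopens:
  component: {p70, p71, p72, p73, p74, p75}


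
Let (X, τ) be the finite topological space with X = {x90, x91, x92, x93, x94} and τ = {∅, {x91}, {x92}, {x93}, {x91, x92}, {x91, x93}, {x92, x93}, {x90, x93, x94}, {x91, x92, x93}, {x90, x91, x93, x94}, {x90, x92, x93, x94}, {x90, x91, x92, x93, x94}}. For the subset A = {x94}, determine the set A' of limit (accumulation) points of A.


A' = {x90}

For each x ∈ X, list the open sets U ∈ τ with x ∈ U, then check whether U ∩ (A ∖ {x}) ≠ ∅ for every such U.
  x = x90: opens ∋ x are {x90, x93, x94}, {x90, x91, x93, x94}, {x90, x92, x93, x94}, {x90, x91, x92, x93, x94}; each meets A ∖ {x90}, so x IS a limit point.
  x = x91: open {x91} ∋ x has {x91} ∩ (A ∖ {x91}) = ∅, so x is NOT a limit point.
  x = x92: open {x92} ∋ x has {x92} ∩ (A ∖ {x92}) = ∅, so x is NOT a limit point.
  x = x93: open {x93} ∋ x has {x93} ∩ (A ∖ {x93}) = ∅, so x is NOT a limit point.
  x = x94: open {x90, x93, x94} ∋ x has {x90, x93, x94} ∩ (A ∖ {x94}) = ∅, so x is NOT a limit point.
Collecting: A' = {x90}.


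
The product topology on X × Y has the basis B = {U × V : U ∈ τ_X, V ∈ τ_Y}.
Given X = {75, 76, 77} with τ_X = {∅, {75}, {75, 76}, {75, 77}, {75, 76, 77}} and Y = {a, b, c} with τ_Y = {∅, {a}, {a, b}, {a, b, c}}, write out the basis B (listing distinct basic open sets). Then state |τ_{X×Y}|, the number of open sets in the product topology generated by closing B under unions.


Basis B = {∅ × ∅, {75} × {a}, {75} × {a, b}, {75, 76} × {a}, {75, 77} × {a}, {75} × {a, b, c}, {75, 76, 77} × {a}, {75, 76} × {a, b}, {75, 77} × {a, b}, {75, 76} × {a, b, c}, {75, 77} × {a, b, c}, {75, 76, 77} × {a, b}, {75, 76, 77} × {a, b, c}}; |τ_{X×Y}| = 30.

Enumerate products U × V with U ∈ τ_X, V ∈ τ_Y (deduplicated):
  ∅ × ∅ = {} (∅)
  {75} × {a} = {(75,a)}
  {75} × {a, b} = {(75,a), (75,b)}
  {75, 76} × {a} = {(75,a), (76,a)}
  {75, 77} × {a} = {(75,a), (77,a)}
  {75} × {a, b, c} = {(75,a), (75,b), (75,c)}
  {75, 76, 77} × {a} = {(75,a), (76,a), (77,a)}
  {75, 76} × {a, b} = {(75,a), (75,b), (76,a), (76,b)}
  {75, 77} × {a, b} = {(75,a), (75,b), (77,a), (77,b)}
  {75, 76} × {a, b, c} = {(75,a), (75,b), (75,c), (76,a), (76,b), (76,c)}
  {75, 77} × {a, b, c} = {(75,a), (75,b), (75,c), (77,a), (77,b), (77,c)}
  {75, 76, 77} × {a, b} = {(75,a), (75,b), (76,a), (76,b), (77,a), (77,b)}
  {75, 76, 77} × {a, b, c} = {(75,a), (75,b), (75,c), (76,a), (76,b), (76,c), (77,a), (77,b), (77,c)}
These 13 distinct sets form the basis B.
Close under arbitrary unions to get τ_{X×Y}; counting gives |τ_{X×Y}| = 30.


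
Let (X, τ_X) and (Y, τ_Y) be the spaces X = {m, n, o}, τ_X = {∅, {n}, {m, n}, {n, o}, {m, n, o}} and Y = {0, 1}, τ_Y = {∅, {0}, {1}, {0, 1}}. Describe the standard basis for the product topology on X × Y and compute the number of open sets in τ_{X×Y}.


Basis B = {∅ × ∅, {n} × {0}, {n} × {1}, {m, n} × {0}, {m, n} × {1}, {n} × {0, 1}, {n, o} × {0}, {n, o} × {1}, {m, n, o} × {0}, {m, n, o} × {1}, {m, n} × {0, 1}, {n, o} × {0, 1}, {m, n, o} × {0, 1}}; |τ_{X×Y}| = 25.

Enumerate products U × V with U ∈ τ_X, V ∈ τ_Y (deduplicated):
  ∅ × ∅ = {} (∅)
  {n} × {0} = {(n,0)}
  {n} × {1} = {(n,1)}
  {m, n} × {0} = {(m,0), (n,0)}
  {m, n} × {1} = {(m,1), (n,1)}
  {n} × {0, 1} = {(n,0), (n,1)}
  {n, o} × {0} = {(n,0), (o,0)}
  {n, o} × {1} = {(n,1), (o,1)}
  {m, n, o} × {0} = {(m,0), (n,0), (o,0)}
  {m, n, o} × {1} = {(m,1), (n,1), (o,1)}
  {m, n} × {0, 1} = {(m,0), (m,1), (n,0), (n,1)}
  {n, o} × {0, 1} = {(n,0), (n,1), (o,0), (o,1)}
  {m, n, o} × {0, 1} = {(m,0), (m,1), (n,0), (n,1), (o,0), (o,1)}
These 13 distinct sets form the basis B.
Close under arbitrary unions to get τ_{X×Y}; counting gives |τ_{X×Y}| = 25.


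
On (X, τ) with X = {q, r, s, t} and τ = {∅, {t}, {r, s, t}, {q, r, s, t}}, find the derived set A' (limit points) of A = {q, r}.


A' = {q, s}

For each x ∈ X, list the open sets U ∈ τ with x ∈ U, then check whether U ∩ (A ∖ {x}) ≠ ∅ for every such U.
  x = q: opens ∋ x are {q, r, s, t}; each meets A ∖ {q}, so x IS a limit point.
  x = r: open {r, s, t} ∋ x has {r, s, t} ∩ (A ∖ {r}) = ∅, so x is NOT a limit point.
  x = s: opens ∋ x are {r, s, t}, {q, r, s, t}; each meets A ∖ {s}, so x IS a limit point.
  x = t: open {t} ∋ x has {t} ∩ (A ∖ {t}) = ∅, so x is NOT a limit point.
Collecting: A' = {q, s}.


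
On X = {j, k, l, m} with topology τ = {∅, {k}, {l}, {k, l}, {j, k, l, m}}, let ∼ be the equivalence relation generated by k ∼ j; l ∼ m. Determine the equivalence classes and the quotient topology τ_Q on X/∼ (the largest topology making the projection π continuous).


X/∼ = {[j=k], [l=m]}; |τ_Q| = 2.

Equivalence classes: [j=k], [l=m].
Quotient map π: X → X/∼ sends j ↦ [j=k], k ↦ [j=k], l ↦ [l=m], m ↦ [l=m].
For each subset V ⊆ X/∼, compute π^{-1}(V) ⊆ X and check whether π^{-1}(V) ∈ τ. V is open in τ_Q iff π^{-1}(V) ∈ τ.
  V = {}: π^{-1}(V) = ∅ ∈ τ ✓.
  V = {[j=k]}: π^{-1}(V) = {j, k} ∉ τ ✗.
  V = {[l=m]}: π^{-1}(V) = {l, m} ∉ τ ✗.
  V = {[j=k], [l=m]}: π^{-1}(V) = {j, k, l, m} ∈ τ ✓.
Open sets in the quotient: τ_Q = {{}, {[j=k], [l=m]}} (2 elements).


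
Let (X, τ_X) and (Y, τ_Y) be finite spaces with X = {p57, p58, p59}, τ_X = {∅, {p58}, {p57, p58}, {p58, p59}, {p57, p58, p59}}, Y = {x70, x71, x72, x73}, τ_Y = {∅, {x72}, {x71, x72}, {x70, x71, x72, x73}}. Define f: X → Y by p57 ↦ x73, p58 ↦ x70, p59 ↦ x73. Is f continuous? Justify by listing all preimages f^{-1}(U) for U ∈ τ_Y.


f IS continuous.

Compute f^{-1}(U) for each U ∈ τ_Y:
  U = ∅: f^{-1}(U) = ∅ ∈ τ_X ✓.
  U = {x72}: f^{-1}(U) = ∅ ∈ τ_X ✓.
  U = {x71, x72}: f^{-1}(U) = ∅ ∈ τ_X ✓.
  U = {x70, x71, x72, x73}: f^{-1}(U) = {p57, p58, p59} ∈ τ_X ✓.
Every preimage lies in τ_X, so f IS continuous.


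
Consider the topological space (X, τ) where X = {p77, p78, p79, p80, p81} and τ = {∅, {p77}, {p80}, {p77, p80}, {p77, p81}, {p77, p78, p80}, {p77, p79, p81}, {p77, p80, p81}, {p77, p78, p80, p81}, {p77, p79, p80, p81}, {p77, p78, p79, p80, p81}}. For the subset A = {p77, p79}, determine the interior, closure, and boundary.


int(A) = {p77}, cl(A) = {p77, p78, p79, p81}, ∂A = {p78, p79, p81}.

Closed sets in (X, τ) are complements of opens:
  closed(X, τ) = {∅, {p78}, {p79}, {p78, p79}, {p78, p80}, {p79, p81}, {p78, p79, p80}, {p78, p79, p81}, {p77, p78, p79, p81}, {p78, p79, p80, p81}, {p77, p78, p79, p80, p81}}.
int(A) = ⋃ {U ∈ τ : U ⊆ A}. Opens contained in A: ∅, {p77}.
Taking the union of these: int(A) = {p77}.
cl(A) = ⋂ {C closed : A ⊆ C}. Closed sets containing A: {p77, p78, p79, p81}, {p77, p78, p79, p80, p81}.
Intersecting these: cl(A) = {p77, p78, p79, p81}.
∂A = cl(A) ∖ int(A) = {p77, p78, p79, p81} ∖ {p77} = {p78, p79, p81}.


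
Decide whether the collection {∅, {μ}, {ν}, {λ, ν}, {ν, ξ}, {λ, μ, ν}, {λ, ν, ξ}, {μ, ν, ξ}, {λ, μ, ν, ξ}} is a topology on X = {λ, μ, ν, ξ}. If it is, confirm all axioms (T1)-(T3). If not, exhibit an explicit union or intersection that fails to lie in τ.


τ is NOT a topology on X.

Axiom (T1): ∅ ∈ τ? Yes; X ∈ τ? Yes.
Axiom (T2/T3): check pairwise unions and intersections of members of τ.
Counterexample for (T2): {μ} ∪ {ν} = {μ, ν} ∉ τ. Therefore τ is NOT a topology.


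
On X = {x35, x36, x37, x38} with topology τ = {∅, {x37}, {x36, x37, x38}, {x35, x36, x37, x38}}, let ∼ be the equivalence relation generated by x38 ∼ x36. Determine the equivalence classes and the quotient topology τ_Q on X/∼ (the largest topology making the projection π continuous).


X/∼ = {[x35], [x36=x38], [x37]}; |τ_Q| = 4.

Equivalence classes: [x35], [x36=x38], [x37].
Quotient map π: X → X/∼ sends x35 ↦ [x35], x36 ↦ [x36=x38], x37 ↦ [x37], x38 ↦ [x36=x38].
For each subset V ⊆ X/∼, compute π^{-1}(V) ⊆ X and check whether π^{-1}(V) ∈ τ. V is open in τ_Q iff π^{-1}(V) ∈ τ.
  V = {}: π^{-1}(V) = ∅ ∈ τ ✓.
  V = {[x35]}: π^{-1}(V) = {x35} ∉ τ ✗.
  V = {[x36=x38]}: π^{-1}(V) = {x36, x38} ∉ τ ✗.
  V = {[x35], [x36=x38]}: π^{-1}(V) = {x35, x36, x38} ∉ τ ✗.
  V = {[x37]}: π^{-1}(V) = {x37} ∈ τ ✓.
  V = {[x35], [x37]}: π^{-1}(V) = {x35, x37} ∉ τ ✗.
  V = {[x36=x38], [x37]}: π^{-1}(V) = {x36, x37, x38} ∈ τ ✓.
  V = {[x35], [x36=x38], [x37]}: π^{-1}(V) = {x35, x36, x37, x38} ∈ τ ✓.
Open sets in the quotient: τ_Q = {{}, {[x37]}, {[x36=x38], [x37]}, {[x35], [x36=x38], [x37]}} (4 elements).


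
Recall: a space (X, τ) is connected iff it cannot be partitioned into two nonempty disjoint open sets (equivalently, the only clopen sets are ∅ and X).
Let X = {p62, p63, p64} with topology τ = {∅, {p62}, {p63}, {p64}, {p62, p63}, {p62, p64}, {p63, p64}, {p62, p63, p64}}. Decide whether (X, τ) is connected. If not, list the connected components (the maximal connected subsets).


(X, τ) is disconnected; components = [{p62}, {p63}, {p64}].

Find clopen sets (U ∈ τ with X ∖ U ∈ τ):
  U = ∅, X ∖ U = {p62, p63, p64} — both open, so U is clopen.
  U = {p62}, X ∖ U = {p63, p64} — both open, so U is clopen.
  U = {p63}, X ∖ U = {p62, p64} — both open, so U is clopen.
  U = {p64}, X ∖ U = {p62, p63} — both open, so U is clopen.
  U = {p62, p63}, X ∖ U = {p64} — both open, so U is clopen.
  U = {p62, p64}, X ∖ U = {p63} — both open, so U is clopen.
  U = {p63, p64}, X ∖ U = {p62} — both open, so U is clopen.
  U = {p62, p63, p64}, X ∖ U = ∅ — both open, so U is clopen.
Nontrivial clopen(s) exist: e.g. {p62, p63}. So (X, τ) is disconnected.
Compute connected components by grouping points that agree on all clopens:
  component: {p62}
  component: {p63}
  component: {p64}


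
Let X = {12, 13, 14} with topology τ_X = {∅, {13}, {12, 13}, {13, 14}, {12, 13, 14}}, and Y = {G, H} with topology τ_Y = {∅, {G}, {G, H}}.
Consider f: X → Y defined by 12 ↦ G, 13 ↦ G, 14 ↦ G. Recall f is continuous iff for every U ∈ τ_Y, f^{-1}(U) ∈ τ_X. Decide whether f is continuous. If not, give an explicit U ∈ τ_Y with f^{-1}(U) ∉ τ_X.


f IS continuous.

Compute f^{-1}(U) for each U ∈ τ_Y:
  U = ∅: f^{-1}(U) = ∅ ∈ τ_X ✓.
  U = {G}: f^{-1}(U) = {12, 13, 14} ∈ τ_X ✓.
  U = {G, H}: f^{-1}(U) = {12, 13, 14} ∈ τ_X ✓.
Every preimage lies in τ_X, so f IS continuous.


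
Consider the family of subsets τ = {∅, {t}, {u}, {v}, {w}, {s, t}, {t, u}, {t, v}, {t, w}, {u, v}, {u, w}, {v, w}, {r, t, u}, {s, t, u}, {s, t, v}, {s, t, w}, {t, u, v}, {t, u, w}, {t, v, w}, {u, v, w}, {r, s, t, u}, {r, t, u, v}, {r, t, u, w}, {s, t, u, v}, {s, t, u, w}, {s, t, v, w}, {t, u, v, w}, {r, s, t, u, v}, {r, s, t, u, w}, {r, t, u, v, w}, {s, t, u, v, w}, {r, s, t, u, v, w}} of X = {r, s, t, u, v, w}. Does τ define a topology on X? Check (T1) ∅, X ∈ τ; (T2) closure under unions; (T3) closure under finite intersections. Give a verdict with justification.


τ IS a topology on X.

Axiom (T1): ∅ ∈ τ? Yes; X ∈ τ? Yes.
Axiom (T2/T3): check pairwise unions and intersections of members of τ.
All pairwise intersections and unions checked — each lies in τ. Therefore τ satisfies (T1), (T2), (T3): it IS a topology on X.


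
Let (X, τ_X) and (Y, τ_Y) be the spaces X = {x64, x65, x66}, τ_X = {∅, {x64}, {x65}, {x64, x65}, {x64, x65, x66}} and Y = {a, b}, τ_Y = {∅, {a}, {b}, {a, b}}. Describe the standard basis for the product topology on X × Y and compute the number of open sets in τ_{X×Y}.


Basis B = {∅ × ∅, {x64} × {a}, {x64} × {b}, {x65} × {a}, {x65} × {b}, {x64} × {a, b}, {x64, x65} × {a}, {x64, x65} × {b}, {x65} × {a, b}, {x64, x65, x66} × {a}, {x64, x65, x66} × {b}, {x64, x65} × {a, b}, {x64, x65, x66} × {a, b}}; |τ_{X×Y}| = 25.

Enumerate products U × V with U ∈ τ_X, V ∈ τ_Y (deduplicated):
  ∅ × ∅ = {} (∅)
  {x64} × {a} = {(x64,a)}
  {x64} × {b} = {(x64,b)}
  {x65} × {a} = {(x65,a)}
  {x65} × {b} = {(x65,b)}
  {x64} × {a, b} = {(x64,a), (x64,b)}
  {x64, x65} × {a} = {(x64,a), (x65,a)}
  {x64, x65} × {b} = {(x64,b), (x65,b)}
  {x65} × {a, b} = {(x65,a), (x65,b)}
  {x64, x65, x66} × {a} = {(x64,a), (x65,a), (x66,a)}
  {x64, x65, x66} × {b} = {(x64,b), (x65,b), (x66,b)}
  {x64, x65} × {a, b} = {(x64,a), (x64,b), (x65,a), (x65,b)}
  {x64, x65, x66} × {a, b} = {(x64,a), (x64,b), (x65,a), (x65,b), (x66,a), (x66,b)}
These 13 distinct sets form the basis B.
Close under arbitrary unions to get τ_{X×Y}; counting gives |τ_{X×Y}| = 25.


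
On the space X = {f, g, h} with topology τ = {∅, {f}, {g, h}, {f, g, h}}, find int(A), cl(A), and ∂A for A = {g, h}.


int(A) = {g, h}, cl(A) = {g, h}, ∂A = ∅.

Closed sets in (X, τ) are complements of opens:
  closed(X, τ) = {∅, {f}, {g, h}, {f, g, h}}.
int(A) = ⋃ {U ∈ τ : U ⊆ A}. Opens contained in A: ∅, {g, h}.
Taking the union of these: int(A) = {g, h}.
cl(A) = ⋂ {C closed : A ⊆ C}. Closed sets containing A: {g, h}, {f, g, h}.
Intersecting these: cl(A) = {g, h}.
∂A = cl(A) ∖ int(A) = {g, h} ∖ {g, h} = ∅.


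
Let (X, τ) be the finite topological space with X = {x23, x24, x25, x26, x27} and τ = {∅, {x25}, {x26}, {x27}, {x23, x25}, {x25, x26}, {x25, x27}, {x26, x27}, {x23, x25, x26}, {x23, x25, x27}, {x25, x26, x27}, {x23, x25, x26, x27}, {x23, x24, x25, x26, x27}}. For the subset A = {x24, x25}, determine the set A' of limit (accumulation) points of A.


A' = {x23, x24}

For each x ∈ X, list the open sets U ∈ τ with x ∈ U, then check whether U ∩ (A ∖ {x}) ≠ ∅ for every such U.
  x = x23: opens ∋ x are {x23, x25}, {x23, x25, x26}, {x23, x25, x27}, {x23, x25, x26, x27}, {x23, x24, x25, x26, x27}; each meets A ∖ {x23}, so x IS a limit point.
  x = x24: opens ∋ x are {x23, x24, x25, x26, x27}; each meets A ∖ {x24}, so x IS a limit point.
  x = x25: open {x25} ∋ x has {x25} ∩ (A ∖ {x25}) = ∅, so x is NOT a limit point.
  x = x26: open {x26} ∋ x has {x26} ∩ (A ∖ {x26}) = ∅, so x is NOT a limit point.
  x = x27: open {x27} ∋ x has {x27} ∩ (A ∖ {x27}) = ∅, so x is NOT a limit point.
Collecting: A' = {x23, x24}.


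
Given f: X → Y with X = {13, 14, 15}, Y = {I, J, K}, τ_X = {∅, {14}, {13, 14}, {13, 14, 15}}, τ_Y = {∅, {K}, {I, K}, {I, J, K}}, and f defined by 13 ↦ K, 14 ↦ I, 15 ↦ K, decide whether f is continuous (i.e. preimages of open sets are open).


f is NOT continuous.

Compute f^{-1}(U) for each U ∈ τ_Y:
  U = ∅: f^{-1}(U) = ∅ ∈ τ_X ✓.
  U = {K}: f^{-1}(U) = {13, 15} ∉ τ_X ✗.
  U = {I, K}: f^{-1}(U) = {13, 14, 15} ∈ τ_X ✓.
  U = {I, J, K}: f^{-1}(U) = {13, 14, 15} ∈ τ_X ✓.
Found U = {K} with f^{-1}(U) = {13, 15} not in τ_X. Therefore f is NOT continuous.


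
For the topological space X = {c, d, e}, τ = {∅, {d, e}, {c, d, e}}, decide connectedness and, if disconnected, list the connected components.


(X, τ) is connected.

Find clopen sets (U ∈ τ with X ∖ U ∈ τ):
  U = ∅, X ∖ U = {c, d, e} — both open, so U is clopen.
  U = {c, d, e}, X ∖ U = ∅ — both open, so U is clopen.
Only trivial clopens (∅ and X) exist, so (X, τ) is connected.
Compute connected components by grouping points that agree on all clopens:
  component: {c, d, e}


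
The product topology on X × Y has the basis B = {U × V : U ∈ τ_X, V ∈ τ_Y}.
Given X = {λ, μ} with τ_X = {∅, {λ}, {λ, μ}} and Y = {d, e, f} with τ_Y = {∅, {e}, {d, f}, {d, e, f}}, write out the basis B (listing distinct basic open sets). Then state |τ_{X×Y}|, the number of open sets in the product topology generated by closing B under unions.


Basis B = {∅ × ∅, {λ} × {e}, {λ} × {d, f}, {λ, μ} × {e}, {λ} × {d, e, f}, {λ, μ} × {d, f}, {λ, μ} × {d, e, f}}; |τ_{X×Y}| = 9.

Enumerate products U × V with U ∈ τ_X, V ∈ τ_Y (deduplicated):
  ∅ × ∅ = {} (∅)
  {λ} × {e} = {(λ,e)}
  {λ} × {d, f} = {(λ,d), (λ,f)}
  {λ, μ} × {e} = {(λ,e), (μ,e)}
  {λ} × {d, e, f} = {(λ,d), (λ,e), (λ,f)}
  {λ, μ} × {d, f} = {(λ,d), (λ,f), (μ,d), (μ,f)}
  {λ, μ} × {d, e, f} = {(λ,d), (λ,e), (λ,f), (μ,d), (μ,e), (μ,f)}
These 7 distinct sets form the basis B.
Close under arbitrary unions to get τ_{X×Y}; counting gives |τ_{X×Y}| = 9.


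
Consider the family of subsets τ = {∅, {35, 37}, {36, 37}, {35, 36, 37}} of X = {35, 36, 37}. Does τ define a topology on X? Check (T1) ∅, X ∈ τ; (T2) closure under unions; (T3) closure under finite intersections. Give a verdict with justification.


τ is NOT a topology on X.

Axiom (T1): ∅ ∈ τ? Yes; X ∈ τ? Yes.
Axiom (T2/T3): check pairwise unions and intersections of members of τ.
Counterexample for (T3): {35, 37} ∩ {36, 37} = {37} ∉ τ. Therefore τ is NOT a topology.


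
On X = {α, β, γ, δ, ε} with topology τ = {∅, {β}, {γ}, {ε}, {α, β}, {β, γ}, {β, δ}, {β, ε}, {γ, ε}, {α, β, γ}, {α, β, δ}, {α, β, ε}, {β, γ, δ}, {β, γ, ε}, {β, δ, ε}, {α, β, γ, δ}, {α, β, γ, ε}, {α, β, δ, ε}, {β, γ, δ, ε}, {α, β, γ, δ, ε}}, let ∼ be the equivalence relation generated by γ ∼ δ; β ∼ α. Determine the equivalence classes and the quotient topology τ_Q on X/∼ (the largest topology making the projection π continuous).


X/∼ = {[α=β], [γ=δ], [ε]}; |τ_Q| = 6.

Equivalence classes: [α=β], [γ=δ], [ε].
Quotient map π: X → X/∼ sends α ↦ [α=β], β ↦ [α=β], γ ↦ [γ=δ], δ ↦ [γ=δ], ε ↦ [ε].
For each subset V ⊆ X/∼, compute π^{-1}(V) ⊆ X and check whether π^{-1}(V) ∈ τ. V is open in τ_Q iff π^{-1}(V) ∈ τ.
  V = {}: π^{-1}(V) = ∅ ∈ τ ✓.
  V = {[α=β]}: π^{-1}(V) = {α, β} ∈ τ ✓.
  V = {[γ=δ]}: π^{-1}(V) = {γ, δ} ∉ τ ✗.
  V = {[α=β], [γ=δ]}: π^{-1}(V) = {α, β, γ, δ} ∈ τ ✓.
  V = {[ε]}: π^{-1}(V) = {ε} ∈ τ ✓.
  V = {[α=β], [ε]}: π^{-1}(V) = {α, β, ε} ∈ τ ✓.
  V = {[γ=δ], [ε]}: π^{-1}(V) = {γ, δ, ε} ∉ τ ✗.
  V = {[α=β], [γ=δ], [ε]}: π^{-1}(V) = {α, β, γ, δ, ε} ∈ τ ✓.
Open sets in the quotient: τ_Q = {{}, {[α=β]}, {[α=β], [γ=δ]}, {[ε]}, {[α=β], [ε]}, {[α=β], [γ=δ], [ε]}} (6 elements).


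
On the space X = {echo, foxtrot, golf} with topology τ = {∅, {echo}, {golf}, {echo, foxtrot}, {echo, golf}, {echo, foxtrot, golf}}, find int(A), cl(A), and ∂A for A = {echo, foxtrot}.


int(A) = {echo, foxtrot}, cl(A) = {echo, foxtrot}, ∂A = ∅.

Closed sets in (X, τ) are complements of opens:
  closed(X, τ) = {∅, {foxtrot}, {golf}, {echo, foxtrot}, {foxtrot, golf}, {echo, foxtrot, golf}}.
int(A) = ⋃ {U ∈ τ : U ⊆ A}. Opens contained in A: ∅, {echo}, {echo, foxtrot}.
Taking the union of these: int(A) = {echo, foxtrot}.
cl(A) = ⋂ {C closed : A ⊆ C}. Closed sets containing A: {echo, foxtrot}, {echo, foxtrot, golf}.
Intersecting these: cl(A) = {echo, foxtrot}.
∂A = cl(A) ∖ int(A) = {echo, foxtrot} ∖ {echo, foxtrot} = ∅.


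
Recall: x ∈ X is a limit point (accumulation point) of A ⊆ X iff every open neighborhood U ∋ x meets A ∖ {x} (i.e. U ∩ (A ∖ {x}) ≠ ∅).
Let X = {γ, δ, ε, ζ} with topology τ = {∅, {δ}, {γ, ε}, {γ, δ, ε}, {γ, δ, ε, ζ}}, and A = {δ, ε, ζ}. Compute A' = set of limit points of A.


A' = {γ, ζ}

For each x ∈ X, list the open sets U ∈ τ with x ∈ U, then check whether U ∩ (A ∖ {x}) ≠ ∅ for every such U.
  x = γ: opens ∋ x are {γ, ε}, {γ, δ, ε}, {γ, δ, ε, ζ}; each meets A ∖ {γ}, so x IS a limit point.
  x = δ: open {δ} ∋ x has {δ} ∩ (A ∖ {δ}) = ∅, so x is NOT a limit point.
  x = ε: open {γ, ε} ∋ x has {γ, ε} ∩ (A ∖ {ε}) = ∅, so x is NOT a limit point.
  x = ζ: opens ∋ x are {γ, δ, ε, ζ}; each meets A ∖ {ζ}, so x IS a limit point.
Collecting: A' = {γ, ζ}.


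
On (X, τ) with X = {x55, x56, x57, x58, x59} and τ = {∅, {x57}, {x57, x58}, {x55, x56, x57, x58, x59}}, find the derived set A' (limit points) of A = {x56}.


A' = {x55, x59}

For each x ∈ X, list the open sets U ∈ τ with x ∈ U, then check whether U ∩ (A ∖ {x}) ≠ ∅ for every such U.
  x = x55: opens ∋ x are {x55, x56, x57, x58, x59}; each meets A ∖ {x55}, so x IS a limit point.
  x = x56: open {x55, x56, x57, x58, x59} ∋ x has {x55, x56, x57, x58, x59} ∩ (A ∖ {x56}) = ∅, so x is NOT a limit point.
  x = x57: open {x57} ∋ x has {x57} ∩ (A ∖ {x57}) = ∅, so x is NOT a limit point.
  x = x58: open {x57, x58} ∋ x has {x57, x58} ∩ (A ∖ {x58}) = ∅, so x is NOT a limit point.
  x = x59: opens ∋ x are {x55, x56, x57, x58, x59}; each meets A ∖ {x59}, so x IS a limit point.
Collecting: A' = {x55, x59}.


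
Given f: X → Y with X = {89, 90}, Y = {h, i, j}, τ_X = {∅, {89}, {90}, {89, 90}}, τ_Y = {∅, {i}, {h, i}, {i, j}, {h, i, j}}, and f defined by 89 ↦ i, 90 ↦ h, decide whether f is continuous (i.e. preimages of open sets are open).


f IS continuous.

Compute f^{-1}(U) for each U ∈ τ_Y:
  U = ∅: f^{-1}(U) = ∅ ∈ τ_X ✓.
  U = {i}: f^{-1}(U) = {89} ∈ τ_X ✓.
  U = {h, i}: f^{-1}(U) = {89, 90} ∈ τ_X ✓.
  U = {i, j}: f^{-1}(U) = {89} ∈ τ_X ✓.
  U = {h, i, j}: f^{-1}(U) = {89, 90} ∈ τ_X ✓.
Every preimage lies in τ_X, so f IS continuous.


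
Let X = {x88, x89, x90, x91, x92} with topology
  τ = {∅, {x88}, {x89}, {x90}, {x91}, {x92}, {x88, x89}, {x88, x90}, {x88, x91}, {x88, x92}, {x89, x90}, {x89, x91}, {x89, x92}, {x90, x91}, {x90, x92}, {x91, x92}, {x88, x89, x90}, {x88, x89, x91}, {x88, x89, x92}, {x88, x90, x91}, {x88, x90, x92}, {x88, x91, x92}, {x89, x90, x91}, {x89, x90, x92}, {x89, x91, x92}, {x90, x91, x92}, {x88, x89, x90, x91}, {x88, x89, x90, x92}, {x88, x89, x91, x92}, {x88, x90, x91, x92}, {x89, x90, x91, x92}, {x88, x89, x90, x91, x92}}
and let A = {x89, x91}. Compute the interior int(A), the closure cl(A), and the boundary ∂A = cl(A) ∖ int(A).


int(A) = {x89, x91}, cl(A) = {x89, x91}, ∂A = ∅.

Closed sets in (X, τ) are complements of opens:
  closed(X, τ) = {∅, {x88}, {x89}, {x90}, {x91}, {x92}, {x88, x89}, {x88, x90}, {x88, x91}, {x88, x92}, {x89, x90}, {x89, x91}, {x89, x92}, {x90, x91}, {x90, x92}, {x91, x92}, {x88, x89, x90}, {x88, x89, x91}, {x88, x89, x92}, {x88, x90, x91}, {x88, x90, x92}, {x88, x91, x92}, {x89, x90, x91}, {x89, x90, x92}, {x89, x91, x92}, {x90, x91, x92}, {x88, x89, x90, x91}, {x88, x89, x90, x92}, {x88, x89, x91, x92}, {x88, x90, x91, x92}, {x89, x90, x91, x92}, {x88, x89, x90, x91, x92}}.
int(A) = ⋃ {U ∈ τ : U ⊆ A}. Opens contained in A: ∅, {x89}, {x91}, {x89, x91}.
Taking the union of these: int(A) = {x89, x91}.
cl(A) = ⋂ {C closed : A ⊆ C}. Closed sets containing A: {x89, x91}, {x88, x89, x91}, {x89, x90, x91}, {x89, x91, x92}, {x88, x89, x90, x91}, {x88, x89, x91, x92}, {x89, x90, x91, x92}, {x88, x89, x90, x91, x92}.
Intersecting these: cl(A) = {x89, x91}.
∂A = cl(A) ∖ int(A) = {x89, x91} ∖ {x89, x91} = ∅.


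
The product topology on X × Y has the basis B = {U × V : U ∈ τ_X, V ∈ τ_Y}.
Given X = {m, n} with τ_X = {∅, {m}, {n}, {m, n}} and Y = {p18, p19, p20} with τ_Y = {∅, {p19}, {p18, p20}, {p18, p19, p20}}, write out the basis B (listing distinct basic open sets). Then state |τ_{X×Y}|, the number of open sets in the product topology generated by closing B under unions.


Basis B = {∅ × ∅, {m} × {p19}, {n} × {p19}, {m} × {p18, p20}, {m, n} × {p19}, {n} × {p18, p20}, {m} × {p18, p19, p20}, {n} × {p18, p19, p20}, {m, n} × {p18, p20}, {m, n} × {p18, p19, p20}}; |τ_{X×Y}| = 16.

Enumerate products U × V with U ∈ τ_X, V ∈ τ_Y (deduplicated):
  ∅ × ∅ = {} (∅)
  {m} × {p19} = {(m,p19)}
  {n} × {p19} = {(n,p19)}
  {m} × {p18, p20} = {(m,p18), (m,p20)}
  {m, n} × {p19} = {(m,p19), (n,p19)}
  {n} × {p18, p20} = {(n,p18), (n,p20)}
  {m} × {p18, p19, p20} = {(m,p18), (m,p19), (m,p20)}
  {n} × {p18, p19, p20} = {(n,p18), (n,p19), (n,p20)}
  {m, n} × {p18, p20} = {(m,p18), (m,p20), (n,p18), (n,p20)}
  {m, n} × {p18, p19, p20} = {(m,p18), (m,p19), (m,p20), (n,p18), (n,p19), (n,p20)}
These 10 distinct sets form the basis B.
Close under arbitrary unions to get τ_{X×Y}; counting gives |τ_{X×Y}| = 16.


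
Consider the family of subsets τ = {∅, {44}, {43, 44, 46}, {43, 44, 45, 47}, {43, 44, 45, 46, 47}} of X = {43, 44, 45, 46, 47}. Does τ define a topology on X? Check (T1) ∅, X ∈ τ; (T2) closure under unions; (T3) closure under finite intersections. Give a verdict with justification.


τ is NOT a topology on X.

Axiom (T1): ∅ ∈ τ? Yes; X ∈ τ? Yes.
Axiom (T2/T3): check pairwise unions and intersections of members of τ.
Counterexample for (T3): {43, 44, 46} ∩ {43, 44, 45, 47} = {43, 44} ∉ τ. Therefore τ is NOT a topology.


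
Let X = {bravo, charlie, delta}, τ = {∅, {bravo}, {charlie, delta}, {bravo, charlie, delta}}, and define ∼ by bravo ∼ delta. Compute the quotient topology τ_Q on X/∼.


X/∼ = {[bravo=delta], [charlie]}; |τ_Q| = 2.

Equivalence classes: [bravo=delta], [charlie].
Quotient map π: X → X/∼ sends bravo ↦ [bravo=delta], charlie ↦ [charlie], delta ↦ [bravo=delta].
For each subset V ⊆ X/∼, compute π^{-1}(V) ⊆ X and check whether π^{-1}(V) ∈ τ. V is open in τ_Q iff π^{-1}(V) ∈ τ.
  V = {}: π^{-1}(V) = ∅ ∈ τ ✓.
  V = {[bravo=delta]}: π^{-1}(V) = {bravo, delta} ∉ τ ✗.
  V = {[charlie]}: π^{-1}(V) = {charlie} ∉ τ ✗.
  V = {[bravo=delta], [charlie]}: π^{-1}(V) = {bravo, charlie, delta} ∈ τ ✓.
Open sets in the quotient: τ_Q = {{}, {[bravo=delta], [charlie]}} (2 elements).


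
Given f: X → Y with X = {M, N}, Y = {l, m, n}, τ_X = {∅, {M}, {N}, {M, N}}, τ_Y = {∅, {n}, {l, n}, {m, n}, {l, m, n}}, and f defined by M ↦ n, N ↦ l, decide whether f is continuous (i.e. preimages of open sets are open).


f IS continuous.

Compute f^{-1}(U) for each U ∈ τ_Y:
  U = ∅: f^{-1}(U) = ∅ ∈ τ_X ✓.
  U = {n}: f^{-1}(U) = {M} ∈ τ_X ✓.
  U = {l, n}: f^{-1}(U) = {M, N} ∈ τ_X ✓.
  U = {m, n}: f^{-1}(U) = {M} ∈ τ_X ✓.
  U = {l, m, n}: f^{-1}(U) = {M, N} ∈ τ_X ✓.
Every preimage lies in τ_X, so f IS continuous.


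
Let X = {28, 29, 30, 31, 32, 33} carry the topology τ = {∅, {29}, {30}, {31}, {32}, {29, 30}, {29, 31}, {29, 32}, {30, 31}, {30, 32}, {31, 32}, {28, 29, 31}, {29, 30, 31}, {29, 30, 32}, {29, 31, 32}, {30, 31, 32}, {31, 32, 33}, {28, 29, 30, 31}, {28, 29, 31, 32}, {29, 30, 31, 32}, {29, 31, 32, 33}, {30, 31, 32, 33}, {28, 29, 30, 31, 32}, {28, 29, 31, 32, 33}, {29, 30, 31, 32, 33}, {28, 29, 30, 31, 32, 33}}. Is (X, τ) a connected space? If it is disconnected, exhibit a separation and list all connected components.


(X, τ) is disconnected; components = [{30}, {28, 29, 31, 32, 33}].

Find clopen sets (U ∈ τ with X ∖ U ∈ τ):
  U = ∅, X ∖ U = {28, 29, 30, 31, 32, 33} — both open, so U is clopen.
  U = {30}, X ∖ U = {28, 29, 31, 32, 33} — both open, so U is clopen.
  U = {28, 29, 31, 32, 33}, X ∖ U = {30} — both open, so U is clopen.
  U = {28, 29, 30, 31, 32, 33}, X ∖ U = ∅ — both open, so U is clopen.
Nontrivial clopen(s) exist: e.g. {30}. So (X, τ) is disconnected.
Compute connected components by grouping points that agree on all clopens:
  component: {30}
  component: {28, 29, 31, 32, 33}


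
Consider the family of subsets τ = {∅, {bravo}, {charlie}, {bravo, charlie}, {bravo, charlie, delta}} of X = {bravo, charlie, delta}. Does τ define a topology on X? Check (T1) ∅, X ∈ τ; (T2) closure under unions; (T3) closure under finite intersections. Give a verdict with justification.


τ IS a topology on X.

Axiom (T1): ∅ ∈ τ? Yes; X ∈ τ? Yes.
Axiom (T2/T3): check pairwise unions and intersections of members of τ.
All pairwise intersections and unions checked — each lies in τ. Therefore τ satisfies (T1), (T2), (T3): it IS a topology on X.


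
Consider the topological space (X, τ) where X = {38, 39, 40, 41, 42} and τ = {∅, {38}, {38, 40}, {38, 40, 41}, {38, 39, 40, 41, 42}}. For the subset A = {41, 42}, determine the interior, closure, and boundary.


int(A) = ∅, cl(A) = {39, 41, 42}, ∂A = {39, 41, 42}.

Closed sets in (X, τ) are complements of opens:
  closed(X, τ) = {∅, {39, 42}, {39, 41, 42}, {39, 40, 41, 42}, {38, 39, 40, 41, 42}}.
int(A) = ⋃ {U ∈ τ : U ⊆ A}. Opens contained in A: ∅.
Taking the union of these: int(A) = ∅.
cl(A) = ⋂ {C closed : A ⊆ C}. Closed sets containing A: {39, 41, 42}, {39, 40, 41, 42}, {38, 39, 40, 41, 42}.
Intersecting these: cl(A) = {39, 41, 42}.
∂A = cl(A) ∖ int(A) = {39, 41, 42} ∖ ∅ = {39, 41, 42}.


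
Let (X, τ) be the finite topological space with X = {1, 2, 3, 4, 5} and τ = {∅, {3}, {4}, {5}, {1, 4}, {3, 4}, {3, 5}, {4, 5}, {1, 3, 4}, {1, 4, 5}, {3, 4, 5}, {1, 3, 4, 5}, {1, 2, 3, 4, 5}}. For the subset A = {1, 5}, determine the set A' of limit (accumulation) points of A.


A' = {2}

For each x ∈ X, list the open sets U ∈ τ with x ∈ U, then check whether U ∩ (A ∖ {x}) ≠ ∅ for every such U.
  x = 1: open {1, 4} ∋ x has {1, 4} ∩ (A ∖ {1}) = ∅, so x is NOT a limit point.
  x = 2: opens ∋ x are {1, 2, 3, 4, 5}; each meets A ∖ {2}, so x IS a limit point.
  x = 3: open {3} ∋ x has {3} ∩ (A ∖ {3}) = ∅, so x is NOT a limit point.
  x = 4: open {4} ∋ x has {4} ∩ (A ∖ {4}) = ∅, so x is NOT a limit point.
  x = 5: open {5} ∋ x has {5} ∩ (A ∖ {5}) = ∅, so x is NOT a limit point.
Collecting: A' = {2}.


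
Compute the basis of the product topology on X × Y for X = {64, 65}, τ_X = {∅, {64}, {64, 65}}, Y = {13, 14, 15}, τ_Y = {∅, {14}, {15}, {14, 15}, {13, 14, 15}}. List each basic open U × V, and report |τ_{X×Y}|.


Basis B = {∅ × ∅, {64} × {14}, {64} × {15}, {64} × {14, 15}, {64, 65} × {14}, {64, 65} × {15}, {64} × {13, 14, 15}, {64, 65} × {14, 15}, {64, 65} × {13, 14, 15}}; |τ_{X×Y}| = 14.

Enumerate products U × V with U ∈ τ_X, V ∈ τ_Y (deduplicated):
  ∅ × ∅ = {} (∅)
  {64} × {14} = {(64,14)}
  {64} × {15} = {(64,15)}
  {64} × {14, 15} = {(64,14), (64,15)}
  {64, 65} × {14} = {(64,14), (65,14)}
  {64, 65} × {15} = {(64,15), (65,15)}
  {64} × {13, 14, 15} = {(64,13), (64,14), (64,15)}
  {64, 65} × {14, 15} = {(64,14), (64,15), (65,14), (65,15)}
  {64, 65} × {13, 14, 15} = {(64,13), (64,14), (64,15), (65,13), (65,14), (65,15)}
These 9 distinct sets form the basis B.
Close under arbitrary unions to get τ_{X×Y}; counting gives |τ_{X×Y}| = 14.


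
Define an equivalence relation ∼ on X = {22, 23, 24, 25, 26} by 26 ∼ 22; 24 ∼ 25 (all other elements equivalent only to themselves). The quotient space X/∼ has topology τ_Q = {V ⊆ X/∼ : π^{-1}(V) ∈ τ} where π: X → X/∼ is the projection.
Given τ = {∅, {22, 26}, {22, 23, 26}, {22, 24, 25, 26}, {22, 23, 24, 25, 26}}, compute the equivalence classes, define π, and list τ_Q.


X/∼ = {[22=26], [23], [24=25]}; |τ_Q| = 5.

Equivalence classes: [22=26], [23], [24=25].
Quotient map π: X → X/∼ sends 22 ↦ [22=26], 23 ↦ [23], 24 ↦ [24=25], 25 ↦ [24=25], 26 ↦ [22=26].
For each subset V ⊆ X/∼, compute π^{-1}(V) ⊆ X and check whether π^{-1}(V) ∈ τ. V is open in τ_Q iff π^{-1}(V) ∈ τ.
  V = {}: π^{-1}(V) = ∅ ∈ τ ✓.
  V = {[22=26]}: π^{-1}(V) = {22, 26} ∈ τ ✓.
  V = {[23]}: π^{-1}(V) = {23} ∉ τ ✗.
  V = {[22=26], [23]}: π^{-1}(V) = {22, 23, 26} ∈ τ ✓.
  V = {[24=25]}: π^{-1}(V) = {24, 25} ∉ τ ✗.
  V = {[22=26], [24=25]}: π^{-1}(V) = {22, 24, 25, 26} ∈ τ ✓.
  V = {[23], [24=25]}: π^{-1}(V) = {23, 24, 25} ∉ τ ✗.
  V = {[22=26], [23], [24=25]}: π^{-1}(V) = {22, 23, 24, 25, 26} ∈ τ ✓.
Open sets in the quotient: τ_Q = {{}, {[22=26]}, {[22=26], [23]}, {[22=26], [24=25]}, {[22=26], [23], [24=25]}} (5 elements).
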